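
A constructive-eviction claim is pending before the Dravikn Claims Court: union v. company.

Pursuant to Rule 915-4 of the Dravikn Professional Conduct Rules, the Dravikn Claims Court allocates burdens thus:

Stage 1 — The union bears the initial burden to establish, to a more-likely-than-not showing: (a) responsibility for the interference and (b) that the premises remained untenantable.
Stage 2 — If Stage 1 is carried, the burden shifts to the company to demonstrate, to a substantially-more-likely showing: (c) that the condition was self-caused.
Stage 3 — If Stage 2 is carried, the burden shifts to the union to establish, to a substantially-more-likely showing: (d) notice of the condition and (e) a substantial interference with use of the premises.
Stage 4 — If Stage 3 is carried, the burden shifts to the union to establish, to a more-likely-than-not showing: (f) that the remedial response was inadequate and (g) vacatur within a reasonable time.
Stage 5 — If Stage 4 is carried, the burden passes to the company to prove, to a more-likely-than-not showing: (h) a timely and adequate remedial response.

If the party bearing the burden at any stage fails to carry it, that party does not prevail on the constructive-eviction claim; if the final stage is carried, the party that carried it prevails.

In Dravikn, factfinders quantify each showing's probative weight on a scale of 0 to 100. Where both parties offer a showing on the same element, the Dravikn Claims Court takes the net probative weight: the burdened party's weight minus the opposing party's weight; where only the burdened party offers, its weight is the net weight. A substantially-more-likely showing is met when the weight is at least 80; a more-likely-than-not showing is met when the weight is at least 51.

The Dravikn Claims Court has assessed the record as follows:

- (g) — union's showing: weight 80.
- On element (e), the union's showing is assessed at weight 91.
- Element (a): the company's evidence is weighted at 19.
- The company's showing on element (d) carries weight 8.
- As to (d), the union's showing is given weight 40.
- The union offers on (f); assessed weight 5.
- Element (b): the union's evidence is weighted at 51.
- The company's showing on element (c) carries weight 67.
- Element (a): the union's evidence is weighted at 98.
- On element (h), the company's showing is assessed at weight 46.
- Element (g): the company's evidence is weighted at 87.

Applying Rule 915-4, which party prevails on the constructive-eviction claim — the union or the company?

union

Stage 1 (union, a more-likely-than-not showing, weight is at least 51): (a) net 98−19=79 ≥ 51 — meets; (b) 51 ≥ 51 — meets.
  All elements met. The burden passes to the company.
Stage 2 (company, a substantially-more-likely showing, weight is at least 80): (c) 67 < 80 — fails.
  The company does not carry Stage 2.
The analysis ends at Stage 2; the union prevails.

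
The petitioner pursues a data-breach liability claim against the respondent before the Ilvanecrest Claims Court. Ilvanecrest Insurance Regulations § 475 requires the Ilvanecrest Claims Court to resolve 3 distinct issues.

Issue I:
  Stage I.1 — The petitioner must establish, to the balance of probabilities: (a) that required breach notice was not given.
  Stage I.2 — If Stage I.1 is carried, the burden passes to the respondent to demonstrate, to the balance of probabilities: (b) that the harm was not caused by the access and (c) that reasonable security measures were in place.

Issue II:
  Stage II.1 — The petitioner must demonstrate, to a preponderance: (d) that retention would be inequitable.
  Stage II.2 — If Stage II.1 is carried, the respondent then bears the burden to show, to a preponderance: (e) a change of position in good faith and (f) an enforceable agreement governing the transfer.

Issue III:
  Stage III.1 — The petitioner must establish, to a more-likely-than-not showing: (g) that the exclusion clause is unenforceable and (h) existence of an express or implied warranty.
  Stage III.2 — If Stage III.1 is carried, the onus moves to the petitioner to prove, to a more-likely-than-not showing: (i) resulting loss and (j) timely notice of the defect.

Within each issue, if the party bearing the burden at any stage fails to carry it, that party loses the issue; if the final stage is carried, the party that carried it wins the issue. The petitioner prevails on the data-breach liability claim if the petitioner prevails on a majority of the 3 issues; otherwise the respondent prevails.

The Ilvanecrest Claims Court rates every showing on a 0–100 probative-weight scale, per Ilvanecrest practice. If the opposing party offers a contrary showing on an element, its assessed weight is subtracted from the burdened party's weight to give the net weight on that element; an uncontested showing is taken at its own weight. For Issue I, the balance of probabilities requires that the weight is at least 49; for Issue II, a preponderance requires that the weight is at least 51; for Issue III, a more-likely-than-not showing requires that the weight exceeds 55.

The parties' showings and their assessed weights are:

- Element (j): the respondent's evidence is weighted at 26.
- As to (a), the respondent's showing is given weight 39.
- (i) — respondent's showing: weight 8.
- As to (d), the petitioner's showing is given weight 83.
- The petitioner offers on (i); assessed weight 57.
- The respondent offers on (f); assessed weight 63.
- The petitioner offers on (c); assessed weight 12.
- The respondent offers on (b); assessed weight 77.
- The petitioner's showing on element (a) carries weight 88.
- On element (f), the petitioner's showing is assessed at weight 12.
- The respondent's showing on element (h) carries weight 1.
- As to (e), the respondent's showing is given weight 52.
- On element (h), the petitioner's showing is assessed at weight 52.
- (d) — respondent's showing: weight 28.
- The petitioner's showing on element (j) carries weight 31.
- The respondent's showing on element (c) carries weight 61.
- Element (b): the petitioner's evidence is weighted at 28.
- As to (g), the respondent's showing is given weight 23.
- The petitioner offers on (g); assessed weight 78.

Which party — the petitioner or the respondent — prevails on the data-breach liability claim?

— Issue I —
At Stage I.1 the petitioner must meet the balance of probabilities (weight is at least 49): on (a) the weight is 88 less the opposing 39 gives net 49, ≥ 49, so (a) meets the standard.
  Stage I.1 is satisfied; the onus moves to the respondent.
At Stage I.2 the respondent must meet the balance of probabilities (weight is at least 49): on (b) the weight is 77 less the opposing 28 gives net 49, ≥ 49, so (b) meets the standard; on (c) the weight is 61 less the opposing 12 gives net 49, which does reach 49, so (c) meets the standard.
  The respondent carries the last stage.
Every stage carried; the respondent prevails on this issue.
— Issue II —
Stage II.1 — burden on petitioner; standard: a preponderance (weight is at least 51).
    (d): 83 − 28 = 55 ≥ 51 [met]
  Stage II.1 carried; the burden shifts to the respondent.
Stage II.2 — burden on respondent; standard: a preponderance (weight is at least 51).
    (e): 52 ≥ 51 [met]
    (f): 63 − 12 = 51 ≥ 51 [met]
  Stage II.2 carried; the final stage is satisfied.
With every stage satisfied, the respondent prevails on this issue.
— Issue III —
Stage III.1 (petitioner, a more-likely-than-not showing, weight exceeds 55): (g) net 78−23=55 ≤ 55 — fails; (h) net 52−1=51 ≤ 55 — fails.
  Stage III.1 not carried; the petitioner fails its burden.
So the respondent prevails on this issue.
Per-issue: Issue I → respondent; Issue II → respondent; Issue III → respondent. The petitioner must prevail on a majority of issues; overall, the respondent prevails.

respondent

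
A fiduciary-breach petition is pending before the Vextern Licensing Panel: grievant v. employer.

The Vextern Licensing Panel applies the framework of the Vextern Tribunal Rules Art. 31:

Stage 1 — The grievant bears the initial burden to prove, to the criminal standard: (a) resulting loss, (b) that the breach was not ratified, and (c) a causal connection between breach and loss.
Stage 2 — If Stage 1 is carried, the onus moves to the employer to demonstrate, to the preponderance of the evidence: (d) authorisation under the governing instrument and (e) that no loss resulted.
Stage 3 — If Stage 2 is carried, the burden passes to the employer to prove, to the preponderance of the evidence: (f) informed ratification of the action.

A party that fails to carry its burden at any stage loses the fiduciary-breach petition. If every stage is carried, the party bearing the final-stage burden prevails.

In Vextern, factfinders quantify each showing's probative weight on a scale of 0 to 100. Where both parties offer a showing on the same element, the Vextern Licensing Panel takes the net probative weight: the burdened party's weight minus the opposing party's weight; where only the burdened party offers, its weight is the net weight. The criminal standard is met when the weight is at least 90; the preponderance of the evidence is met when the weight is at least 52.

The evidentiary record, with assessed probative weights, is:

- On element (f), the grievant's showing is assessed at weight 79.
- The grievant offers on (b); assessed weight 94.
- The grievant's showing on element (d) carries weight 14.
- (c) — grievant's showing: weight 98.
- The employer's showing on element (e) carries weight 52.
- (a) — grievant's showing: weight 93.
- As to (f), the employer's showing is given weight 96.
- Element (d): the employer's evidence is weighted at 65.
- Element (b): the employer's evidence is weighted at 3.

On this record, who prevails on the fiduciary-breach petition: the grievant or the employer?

grievant

Stage 1 (grievant, the criminal standard, weight is at least 90): (a) 93 ≥ 90 — meets; (b) net 94−3=91 ≥ 90 — meets; (c) 98 ≥ 90 — meets.
  Stage 1 is satisfied; the onus moves to the employer.
Stage 2 (employer, the preponderance of the evidence, weight is at least 52): (d) net 65−14=51 < 52 — fails; (e) 52 ≥ 52 — meets.
  Not every element is met, so the employer fails to carry Stage 2.
So the grievant prevails.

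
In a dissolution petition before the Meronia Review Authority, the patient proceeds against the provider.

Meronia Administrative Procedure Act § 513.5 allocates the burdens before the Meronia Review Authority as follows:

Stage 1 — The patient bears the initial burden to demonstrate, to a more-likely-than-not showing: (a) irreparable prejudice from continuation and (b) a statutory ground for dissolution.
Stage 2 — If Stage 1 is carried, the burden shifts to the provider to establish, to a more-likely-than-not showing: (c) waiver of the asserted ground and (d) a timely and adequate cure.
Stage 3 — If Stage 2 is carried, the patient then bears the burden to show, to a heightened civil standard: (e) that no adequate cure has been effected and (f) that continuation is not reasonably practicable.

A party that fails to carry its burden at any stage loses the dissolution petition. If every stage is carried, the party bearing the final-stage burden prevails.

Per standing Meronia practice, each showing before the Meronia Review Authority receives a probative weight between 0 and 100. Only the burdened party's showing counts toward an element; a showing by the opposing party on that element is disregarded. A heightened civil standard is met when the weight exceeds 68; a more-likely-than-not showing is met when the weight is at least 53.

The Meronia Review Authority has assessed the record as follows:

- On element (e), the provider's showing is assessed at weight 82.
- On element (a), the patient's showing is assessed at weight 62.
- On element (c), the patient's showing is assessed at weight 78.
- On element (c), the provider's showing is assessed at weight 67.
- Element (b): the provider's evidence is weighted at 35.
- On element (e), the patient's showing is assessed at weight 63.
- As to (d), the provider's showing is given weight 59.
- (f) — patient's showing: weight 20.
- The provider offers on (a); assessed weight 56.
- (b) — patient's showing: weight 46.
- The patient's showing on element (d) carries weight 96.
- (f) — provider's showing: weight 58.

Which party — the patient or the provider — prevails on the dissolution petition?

provider

Stage 1 — burden on patient; standard: a more-likely-than-not showing (weight is at least 53).
    (a): 62 (provider's 56 disregarded) ≥ 53 [met]
    (b): 46 (provider's 35 disregarded) < 53 [not met]
  Stage 1 not carried; the patient fails its burden.
The analysis ends at Stage 1; the provider prevails.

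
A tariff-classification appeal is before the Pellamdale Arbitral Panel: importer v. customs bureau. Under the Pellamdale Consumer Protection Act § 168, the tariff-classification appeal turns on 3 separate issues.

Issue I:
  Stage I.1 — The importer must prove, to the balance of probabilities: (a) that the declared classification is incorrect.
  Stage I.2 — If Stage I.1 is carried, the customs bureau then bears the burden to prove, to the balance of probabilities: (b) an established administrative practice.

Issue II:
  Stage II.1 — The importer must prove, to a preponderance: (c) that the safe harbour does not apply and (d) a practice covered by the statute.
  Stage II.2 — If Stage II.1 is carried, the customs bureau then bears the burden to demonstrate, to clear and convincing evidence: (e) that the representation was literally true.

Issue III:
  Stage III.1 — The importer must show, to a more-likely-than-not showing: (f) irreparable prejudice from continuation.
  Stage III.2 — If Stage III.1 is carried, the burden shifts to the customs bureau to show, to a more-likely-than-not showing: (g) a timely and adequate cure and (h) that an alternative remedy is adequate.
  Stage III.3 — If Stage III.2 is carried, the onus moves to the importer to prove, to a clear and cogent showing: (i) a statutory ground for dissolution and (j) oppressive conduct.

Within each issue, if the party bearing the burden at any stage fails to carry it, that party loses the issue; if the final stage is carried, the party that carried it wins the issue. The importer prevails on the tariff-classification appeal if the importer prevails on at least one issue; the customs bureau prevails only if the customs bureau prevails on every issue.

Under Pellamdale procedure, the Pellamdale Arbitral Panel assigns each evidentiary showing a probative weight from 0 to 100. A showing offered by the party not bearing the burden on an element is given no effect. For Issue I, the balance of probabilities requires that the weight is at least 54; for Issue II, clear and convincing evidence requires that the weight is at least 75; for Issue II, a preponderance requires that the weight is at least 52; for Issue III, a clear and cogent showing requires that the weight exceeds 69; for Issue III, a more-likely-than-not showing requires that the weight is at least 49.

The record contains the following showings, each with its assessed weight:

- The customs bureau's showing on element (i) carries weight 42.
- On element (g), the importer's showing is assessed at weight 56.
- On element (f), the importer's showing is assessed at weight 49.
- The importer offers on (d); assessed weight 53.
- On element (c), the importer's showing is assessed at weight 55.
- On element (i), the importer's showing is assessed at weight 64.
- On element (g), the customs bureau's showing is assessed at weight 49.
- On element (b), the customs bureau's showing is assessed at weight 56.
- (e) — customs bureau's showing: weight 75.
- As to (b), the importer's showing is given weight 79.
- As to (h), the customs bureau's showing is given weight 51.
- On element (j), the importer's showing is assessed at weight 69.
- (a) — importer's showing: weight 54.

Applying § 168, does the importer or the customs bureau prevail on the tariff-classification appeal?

— Issue I —
At Stage I.1 the importer must meet the balance of probabilities (weight is at least 54): on (a) the weight is 54, which does reach 54, so (a) meets the standard.
  All elements met. The burden passes to the customs bureau.
At Stage I.2 the customs bureau must meet the balance of probabilities (weight is at least 54): on (b) the weight is 56 (the importer's 79 is given no effect), ≥ 54, so (b) meets the standard.
  The customs bureau carries the last stage.
With every stage satisfied, the customs bureau prevails on this issue.
— Issue II —
At Stage II.1 the importer must meet a preponderance (weight is at least 52): on (c) the weight is 55, which does reach 52, so (c) meets the standard; on (d) the weight is 53, ≥ 52, so (d) meets the standard.
  The importer carries Stage II.1; the customs bureau now bears the burden.
At Stage II.2 the customs bureau must meet clear and convincing evidence (weight is at least 75): on (e) the weight is 75, which does reach 75, so (e) meets the standard.
  All elements met at the final stage.
All stages carried — the customs bureau prevails on this issue.
— Issue III —
Stage III.1 (importer, a more-likely-than-not showing, weight is at least 49): (f) 49 ≥ 49 — meets.
  The importer carries Stage III.1; the customs bureau now bears the burden.
Stage III.2 (customs bureau, a more-likely-than-not showing, weight is at least 49): (g) 49 (importer's 56 disregarded) ≥ 49 — meets; (h) 51 ≥ 49 — meets.
  Stage III.2 is satisfied; the onus moves to the importer.
Stage III.3 (importer, a clear and cogent showing, weight exceeds 69): (i) 64 (customs bureau's 42 disregarded) ≤ 69 — fails; (j) 69 ≤ 69 — fails.
  Stage III.3 not carried; the importer fails its burden.
So the customs bureau prevails on this issue.
Per-issue: Issue I → customs bureau; Issue II → customs bureau; Issue III → customs bureau. The importer must prevail on at least one issue; overall, the customs bureau prevails.

customs bureau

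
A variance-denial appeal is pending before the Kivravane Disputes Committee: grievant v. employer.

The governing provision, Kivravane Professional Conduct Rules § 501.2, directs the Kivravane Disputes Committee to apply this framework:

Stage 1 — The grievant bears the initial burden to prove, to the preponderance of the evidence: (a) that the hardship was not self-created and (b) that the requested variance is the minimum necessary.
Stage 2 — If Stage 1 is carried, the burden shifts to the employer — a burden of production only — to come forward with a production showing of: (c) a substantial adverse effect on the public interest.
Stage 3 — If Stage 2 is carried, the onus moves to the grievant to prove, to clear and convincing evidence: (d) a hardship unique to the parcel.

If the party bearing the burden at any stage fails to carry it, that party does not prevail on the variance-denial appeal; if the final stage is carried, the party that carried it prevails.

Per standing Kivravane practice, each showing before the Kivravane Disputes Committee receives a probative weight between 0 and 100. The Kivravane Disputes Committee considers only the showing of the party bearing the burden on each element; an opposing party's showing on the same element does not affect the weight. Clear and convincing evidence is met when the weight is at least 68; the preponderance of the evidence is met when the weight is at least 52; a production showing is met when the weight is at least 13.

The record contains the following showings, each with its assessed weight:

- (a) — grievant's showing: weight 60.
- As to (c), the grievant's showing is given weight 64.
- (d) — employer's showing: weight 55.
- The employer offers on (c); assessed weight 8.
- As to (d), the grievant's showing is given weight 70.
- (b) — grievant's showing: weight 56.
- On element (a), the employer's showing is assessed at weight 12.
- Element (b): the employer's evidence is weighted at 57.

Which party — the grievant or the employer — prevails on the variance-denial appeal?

Stage 1 — burden on grievant; standard: the preponderance of the evidence (weight is at least 52).
    (a): 60 (employer's 12 disregarded) ≥ 52 [met]
    (b): 56 (employer's 57 disregarded) ≥ 52 [met]
  Stage 1 is satisfied; the onus moves to the employer.
Stage 2 — burden on employer; standard: a production showing (weight is at least 13).
    (c): 8 (grievant's 64 disregarded) < 13 [not met]
  Not every element is met, so the employer fails to carry Stage 2.
So the grievant prevails.

grievant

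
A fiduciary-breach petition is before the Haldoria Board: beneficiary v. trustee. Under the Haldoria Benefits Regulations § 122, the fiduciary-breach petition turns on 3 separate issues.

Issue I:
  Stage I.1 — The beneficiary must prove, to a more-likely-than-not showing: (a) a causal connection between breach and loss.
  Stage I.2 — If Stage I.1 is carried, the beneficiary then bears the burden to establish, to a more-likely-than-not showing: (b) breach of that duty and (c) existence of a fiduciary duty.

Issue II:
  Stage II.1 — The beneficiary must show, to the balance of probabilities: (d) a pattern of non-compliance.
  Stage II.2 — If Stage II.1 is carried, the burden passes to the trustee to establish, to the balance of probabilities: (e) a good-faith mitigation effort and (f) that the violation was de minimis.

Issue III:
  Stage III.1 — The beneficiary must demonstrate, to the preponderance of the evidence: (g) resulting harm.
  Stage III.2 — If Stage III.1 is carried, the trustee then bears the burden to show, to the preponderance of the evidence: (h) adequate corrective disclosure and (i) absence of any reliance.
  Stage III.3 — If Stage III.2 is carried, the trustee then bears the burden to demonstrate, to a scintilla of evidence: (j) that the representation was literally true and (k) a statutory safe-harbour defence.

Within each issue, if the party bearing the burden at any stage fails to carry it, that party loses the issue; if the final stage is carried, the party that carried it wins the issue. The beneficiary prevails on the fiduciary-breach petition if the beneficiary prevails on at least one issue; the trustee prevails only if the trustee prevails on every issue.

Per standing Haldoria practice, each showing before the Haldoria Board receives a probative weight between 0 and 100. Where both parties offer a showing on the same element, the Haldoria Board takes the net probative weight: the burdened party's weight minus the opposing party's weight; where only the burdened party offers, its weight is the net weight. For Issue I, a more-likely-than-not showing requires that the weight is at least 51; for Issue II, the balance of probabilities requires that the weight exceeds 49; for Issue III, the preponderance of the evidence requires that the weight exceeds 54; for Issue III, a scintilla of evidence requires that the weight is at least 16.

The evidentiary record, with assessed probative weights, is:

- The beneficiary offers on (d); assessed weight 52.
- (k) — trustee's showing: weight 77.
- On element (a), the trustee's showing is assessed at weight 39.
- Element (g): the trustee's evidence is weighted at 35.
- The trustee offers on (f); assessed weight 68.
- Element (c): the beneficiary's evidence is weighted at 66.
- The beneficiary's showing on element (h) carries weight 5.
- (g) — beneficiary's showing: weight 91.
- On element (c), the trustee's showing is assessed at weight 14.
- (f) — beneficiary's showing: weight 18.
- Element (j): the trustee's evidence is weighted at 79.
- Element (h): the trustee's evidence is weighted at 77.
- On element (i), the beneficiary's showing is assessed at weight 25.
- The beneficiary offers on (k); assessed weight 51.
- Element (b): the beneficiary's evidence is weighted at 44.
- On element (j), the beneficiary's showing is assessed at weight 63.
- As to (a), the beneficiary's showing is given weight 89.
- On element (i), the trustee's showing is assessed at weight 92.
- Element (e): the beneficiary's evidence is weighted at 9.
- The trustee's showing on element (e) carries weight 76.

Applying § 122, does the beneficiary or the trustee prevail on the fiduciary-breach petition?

— Issue I —
Stage I.1 — burden on beneficiary; standard: a more-likely-than-not showing (weight is at least 51).
    (a): 89 − 39 = 50 < 51 [not met]
  The beneficiary does not carry Stage I.1.
The trustee prevails on this issue.
— Issue II —
Stage II.1 — burden on beneficiary; standard: the balance of probabilities (weight exceeds 49).
    (d): 52 > 49 [met]
  The beneficiary carries Stage II.1; the trustee now bears the burden.
Stage II.2 — burden on trustee; standard: the balance of probabilities (weight exceeds 49).
    (e): 76 − 9 = 67 > 49 [met]
    (f): 68 − 18 = 50 > 49 [met]
  All elements met at the final stage.
All stages carried — the trustee prevails on this issue.
— Issue III —
At Stage III.1 the beneficiary must meet the preponderance of the evidence (weight exceeds 54): on (g) the weight is 91 less the opposing 35 gives net 56, which does exceed 54, so (g) meets the standard.
  All elements met. The burden passes to the trustee.
At Stage III.2 the trustee must meet the preponderance of the evidence (weight exceeds 54): on (h) the weight is 77 less the opposing 5 gives net 72, > 54, so (h) meets the standard; on (i) the weight is 92 less the opposing 25 gives net 67, which does exceed 54, so (i) meets the standard.
  All elements met. The trustee retains the burden for Stage III.3.
At Stage III.3 the trustee must meet a scintilla of evidence (weight is at least 16): on (j) the weight is 79 less the opposing 63 gives net 16, which does reach 16, so (j) meets the standard; on (k) the weight is 77 less the opposing 51 gives net 26, ≥ 16, so (k) meets the standard.
  Stage III.3 carried; the final stage is satisfied.
All stages carried — the trustee prevails on this issue.
Per-issue: Issue I → trustee; Issue II → trustee; Issue III → trustee. The beneficiary must prevail on at least one issue; overall, the trustee prevails.

trustee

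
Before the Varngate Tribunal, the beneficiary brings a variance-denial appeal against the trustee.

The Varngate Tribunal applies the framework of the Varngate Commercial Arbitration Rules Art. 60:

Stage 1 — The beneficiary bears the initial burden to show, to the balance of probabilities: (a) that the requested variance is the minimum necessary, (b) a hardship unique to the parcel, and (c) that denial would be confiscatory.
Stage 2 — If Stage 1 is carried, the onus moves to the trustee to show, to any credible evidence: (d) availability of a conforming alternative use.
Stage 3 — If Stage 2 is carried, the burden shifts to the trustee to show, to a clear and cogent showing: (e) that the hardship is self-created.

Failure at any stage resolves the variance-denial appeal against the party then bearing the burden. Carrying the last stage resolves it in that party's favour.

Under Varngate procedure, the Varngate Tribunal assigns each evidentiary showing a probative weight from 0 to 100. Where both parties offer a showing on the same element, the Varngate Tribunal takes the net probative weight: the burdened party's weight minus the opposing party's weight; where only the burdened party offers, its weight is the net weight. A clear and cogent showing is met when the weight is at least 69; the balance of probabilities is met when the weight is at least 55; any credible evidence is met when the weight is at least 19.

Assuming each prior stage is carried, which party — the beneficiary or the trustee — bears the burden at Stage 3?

trustee

Stage 3's rule assigns the burden to the trustee (to a clear and cogent showing).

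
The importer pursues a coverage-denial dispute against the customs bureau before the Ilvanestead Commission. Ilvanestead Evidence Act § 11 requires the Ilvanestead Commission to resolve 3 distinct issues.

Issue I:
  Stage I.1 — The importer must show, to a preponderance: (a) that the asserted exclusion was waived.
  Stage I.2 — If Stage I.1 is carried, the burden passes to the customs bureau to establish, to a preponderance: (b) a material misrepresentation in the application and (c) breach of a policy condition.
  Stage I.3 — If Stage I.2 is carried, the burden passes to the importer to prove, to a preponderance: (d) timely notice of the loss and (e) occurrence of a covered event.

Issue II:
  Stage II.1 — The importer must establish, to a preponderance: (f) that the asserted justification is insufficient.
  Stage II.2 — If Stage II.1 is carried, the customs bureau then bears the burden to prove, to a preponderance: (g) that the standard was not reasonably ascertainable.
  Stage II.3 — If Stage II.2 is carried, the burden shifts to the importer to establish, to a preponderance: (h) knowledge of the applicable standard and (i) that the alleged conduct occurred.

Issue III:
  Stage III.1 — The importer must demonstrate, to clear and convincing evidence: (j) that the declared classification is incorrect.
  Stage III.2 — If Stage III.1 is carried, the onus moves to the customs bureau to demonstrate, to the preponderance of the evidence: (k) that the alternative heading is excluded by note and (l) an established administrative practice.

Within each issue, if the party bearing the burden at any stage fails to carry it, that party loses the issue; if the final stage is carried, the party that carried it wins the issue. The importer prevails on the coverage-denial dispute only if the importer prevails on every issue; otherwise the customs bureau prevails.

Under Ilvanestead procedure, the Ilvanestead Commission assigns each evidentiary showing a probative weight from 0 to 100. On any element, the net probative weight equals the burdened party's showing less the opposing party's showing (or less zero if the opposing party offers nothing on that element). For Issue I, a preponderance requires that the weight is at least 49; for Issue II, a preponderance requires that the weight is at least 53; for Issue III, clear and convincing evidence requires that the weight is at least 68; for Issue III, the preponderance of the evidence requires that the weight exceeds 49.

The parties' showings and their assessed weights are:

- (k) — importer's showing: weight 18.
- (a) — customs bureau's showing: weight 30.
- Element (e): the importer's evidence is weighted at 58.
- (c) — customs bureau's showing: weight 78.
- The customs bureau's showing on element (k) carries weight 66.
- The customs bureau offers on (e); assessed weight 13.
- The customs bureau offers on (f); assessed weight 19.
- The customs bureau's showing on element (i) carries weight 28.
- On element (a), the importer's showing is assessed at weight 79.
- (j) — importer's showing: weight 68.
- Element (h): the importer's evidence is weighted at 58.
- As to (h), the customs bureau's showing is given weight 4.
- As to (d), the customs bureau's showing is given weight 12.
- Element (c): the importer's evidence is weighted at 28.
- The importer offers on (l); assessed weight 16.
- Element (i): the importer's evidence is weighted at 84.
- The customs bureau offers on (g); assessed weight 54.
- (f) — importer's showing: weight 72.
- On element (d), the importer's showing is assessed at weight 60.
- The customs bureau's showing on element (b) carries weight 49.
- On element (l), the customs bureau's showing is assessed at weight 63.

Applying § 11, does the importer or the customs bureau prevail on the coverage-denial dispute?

— Issue I —
At Stage I.1 the importer must meet a preponderance (weight is at least 49): on (a) the weight is 79 less the opposing 30 gives net 49, which does reach 49, so (a) meets the standard.
  Stage I.1 is satisfied; the onus moves to the customs bureau.
At Stage I.2 the customs bureau must meet a preponderance (weight is at least 49): on (b) the weight is 49, ≥ 49, so (b) meets the standard; on (c) the weight is 78 less the opposing 28 gives net 50, which does reach 49, so (c) meets the standard.
  All elements met. The burden passes to the importer.
At Stage I.3 the importer must meet a preponderance (weight is at least 49): on (d) the weight is 60 less the opposing 12 gives net 48, which does not reach 49, so (d) does not meet the standard; on (e) the weight is 58 less the opposing 13 gives net 45, which does not reach 49, so (e) does not meet the standard.
  Not every element is met, so the importer fails to carry Stage I.3.
The analysis ends at Stage I.3; the customs bureau prevails on this issue.
— Issue II —
At Stage II.1 the importer must meet a preponderance (weight is at least 53): on (f) the weight is 72 less the opposing 19 gives net 53, which does reach 53, so (f) meets the standard.
  All elements met. The burden passes to the customs bureau.
At Stage II.2 the customs bureau must meet a preponderance (weight is at least 53): on (g) the weight is 54, which does reach 53, so (g) meets the standard.
  Stage II.2 carried; the burden shifts to the importer.
At Stage II.3 the importer must meet a preponderance (weight is at least 53): on (h) the weight is 58 less the opposing 4 gives net 54, which does reach 53, so (h) meets the standard; on (i) the weight is 84 less the opposing 28 gives net 56, which does reach 53, so (i) meets the standard.
  The importer carries the last stage.
Every stage carried; the importer prevails on this issue.
— Issue III —
At Stage III.1 the importer must meet clear and convincing evidence (weight is at least 68): on (j) the weight is 68, which does reach 68, so (j) meets the standard.
  Stage III.1 carried; the burden shifts to the customs bureau.
At Stage III.2 the customs bureau must meet the preponderance of the evidence (weight exceeds 49): on (k) the weight is 66 less the opposing 18 gives net 48, ≤ 49, so (k) does not meet the standard; on (l) the weight is 63 less the opposing 16 gives net 47, ≤ 49, so (l) does not meet the standard.
  The customs bureau does not carry Stage III.2.
So the importer prevails on this issue.
Per-issue: Issue I → customs bureau; Issue II → importer; Issue III → importer. The importer must prevail on every issue; overall, the customs bureau prevails.

customs bureau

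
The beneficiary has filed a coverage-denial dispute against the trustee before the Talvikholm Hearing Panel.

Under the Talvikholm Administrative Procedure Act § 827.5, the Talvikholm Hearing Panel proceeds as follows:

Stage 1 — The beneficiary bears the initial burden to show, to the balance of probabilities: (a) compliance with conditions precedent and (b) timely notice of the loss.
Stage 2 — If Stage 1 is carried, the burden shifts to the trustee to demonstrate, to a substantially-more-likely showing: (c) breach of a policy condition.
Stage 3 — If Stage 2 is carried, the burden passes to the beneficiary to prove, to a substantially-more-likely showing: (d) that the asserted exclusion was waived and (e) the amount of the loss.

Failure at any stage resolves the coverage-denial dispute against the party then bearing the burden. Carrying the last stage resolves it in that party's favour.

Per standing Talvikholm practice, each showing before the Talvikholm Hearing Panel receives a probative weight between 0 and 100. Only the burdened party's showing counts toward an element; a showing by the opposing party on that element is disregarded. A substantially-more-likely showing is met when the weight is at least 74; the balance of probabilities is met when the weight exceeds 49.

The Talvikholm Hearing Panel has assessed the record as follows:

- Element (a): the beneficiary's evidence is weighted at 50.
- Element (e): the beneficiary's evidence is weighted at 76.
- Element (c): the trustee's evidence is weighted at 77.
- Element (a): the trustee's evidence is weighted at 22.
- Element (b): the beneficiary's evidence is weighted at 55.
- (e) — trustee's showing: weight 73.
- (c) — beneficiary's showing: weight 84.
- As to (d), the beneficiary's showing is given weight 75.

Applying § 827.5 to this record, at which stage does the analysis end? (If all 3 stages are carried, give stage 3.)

stage 3

Stage 1 — burden on beneficiary; standard: the balance of probabilities (weight exceeds 49).
    (a): 50 (trustee's 22 disregarded) > 49 [met]
    (b): 55 > 49 [met]
  The beneficiary carries Stage 1; the trustee now bears the burden.
Stage 2 — burden on trustee; standard: a substantially-more-likely showing (weight is at least 74).
    (c): 77 (beneficiary's 84 disregarded) ≥ 74 [met]
  Stage 2 carried; the burden shifts to the beneficiary.
Stage 3 — burden on beneficiary; standard: a substantially-more-likely showing (weight is at least 74).
    (d): 75 ≥ 74 [met]
    (e): 76 (trustee's 73 disregarded) ≥ 74 [met]
  All elements met at the final stage.
All stages carried — the beneficiary prevails.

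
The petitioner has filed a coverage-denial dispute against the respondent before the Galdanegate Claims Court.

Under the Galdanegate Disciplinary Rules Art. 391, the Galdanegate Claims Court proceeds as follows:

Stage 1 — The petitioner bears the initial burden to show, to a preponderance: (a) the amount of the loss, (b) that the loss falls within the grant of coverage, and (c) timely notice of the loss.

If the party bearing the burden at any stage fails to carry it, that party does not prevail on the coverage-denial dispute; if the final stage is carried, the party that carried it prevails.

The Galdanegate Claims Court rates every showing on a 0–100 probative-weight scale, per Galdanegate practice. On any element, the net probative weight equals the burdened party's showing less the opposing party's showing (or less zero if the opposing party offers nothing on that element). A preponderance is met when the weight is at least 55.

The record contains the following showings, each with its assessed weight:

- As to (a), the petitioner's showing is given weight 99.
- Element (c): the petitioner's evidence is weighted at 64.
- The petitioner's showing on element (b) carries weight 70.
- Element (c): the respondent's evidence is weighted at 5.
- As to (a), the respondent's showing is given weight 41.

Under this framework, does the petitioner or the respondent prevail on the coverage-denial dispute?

At Stage 1 the petitioner must meet a preponderance (weight is at least 55): on (a) the weight is 99 less the opposing 41 gives net 58, which does reach 55, so (a) meets the standard; on (b) the weight is 70, which does reach 55, so (b) meets the standard; on (c) the weight is 64 less the opposing 5 gives net 59, which does reach 55, so (c) meets the standard.
  Stage 1 carried; the final stage is satisfied.
All stages carried — the petitioner prevails.

petitioner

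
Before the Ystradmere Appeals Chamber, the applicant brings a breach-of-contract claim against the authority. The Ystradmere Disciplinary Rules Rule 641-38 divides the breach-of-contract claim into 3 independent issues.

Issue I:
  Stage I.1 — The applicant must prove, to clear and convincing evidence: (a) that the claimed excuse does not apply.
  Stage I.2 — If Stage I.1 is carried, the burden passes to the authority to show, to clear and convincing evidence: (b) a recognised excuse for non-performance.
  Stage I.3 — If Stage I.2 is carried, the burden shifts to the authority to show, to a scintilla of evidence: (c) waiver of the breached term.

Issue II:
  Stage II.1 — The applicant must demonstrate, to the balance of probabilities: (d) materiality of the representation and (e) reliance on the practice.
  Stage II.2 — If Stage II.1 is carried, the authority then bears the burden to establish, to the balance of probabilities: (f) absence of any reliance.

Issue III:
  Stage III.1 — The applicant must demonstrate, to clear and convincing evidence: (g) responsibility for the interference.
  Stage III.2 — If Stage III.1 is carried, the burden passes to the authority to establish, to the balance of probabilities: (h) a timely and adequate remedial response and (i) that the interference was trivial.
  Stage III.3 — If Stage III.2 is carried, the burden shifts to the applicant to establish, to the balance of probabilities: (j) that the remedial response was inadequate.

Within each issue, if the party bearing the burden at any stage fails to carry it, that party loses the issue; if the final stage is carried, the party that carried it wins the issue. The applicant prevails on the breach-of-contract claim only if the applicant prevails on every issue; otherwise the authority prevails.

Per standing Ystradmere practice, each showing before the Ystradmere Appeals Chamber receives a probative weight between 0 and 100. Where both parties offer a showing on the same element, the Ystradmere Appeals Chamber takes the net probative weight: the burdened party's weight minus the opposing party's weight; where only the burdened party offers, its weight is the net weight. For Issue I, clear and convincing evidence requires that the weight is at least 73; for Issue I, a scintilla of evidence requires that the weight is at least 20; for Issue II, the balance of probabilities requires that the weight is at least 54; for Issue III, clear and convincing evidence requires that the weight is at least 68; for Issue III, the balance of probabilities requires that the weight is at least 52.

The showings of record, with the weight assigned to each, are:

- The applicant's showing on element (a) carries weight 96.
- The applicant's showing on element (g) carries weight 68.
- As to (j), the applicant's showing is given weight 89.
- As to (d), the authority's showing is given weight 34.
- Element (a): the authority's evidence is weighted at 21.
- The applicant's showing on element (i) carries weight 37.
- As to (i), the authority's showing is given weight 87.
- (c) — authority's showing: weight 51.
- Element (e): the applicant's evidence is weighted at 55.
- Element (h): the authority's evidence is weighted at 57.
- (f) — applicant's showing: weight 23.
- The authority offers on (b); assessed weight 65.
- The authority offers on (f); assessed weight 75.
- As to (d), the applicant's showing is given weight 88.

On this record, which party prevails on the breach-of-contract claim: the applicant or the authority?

— Issue I —
At Stage I.1 the applicant must meet clear and convincing evidence (weight is at least 73): on (a) the weight is 96 less the opposing 21 gives net 75, ≥ 73, so (a) meets the standard.
  Stage I.1 is satisfied; the onus moves to the authority.
At Stage I.2 the authority must meet clear and convincing evidence (weight is at least 73): on (b) the weight is 65, < 73, so (b) does not meet the standard.
  Not every element is met, so the authority fails to carry Stage I.2.
The applicant prevails on this issue.
— Issue II —
Stage II.1 — burden on applicant; standard: the balance of probabilities (weight is at least 54).
    (d): 88 − 34 = 54 ≥ 54 [met]
    (e): 55 ≥ 54 [met]
  All elements met. The burden passes to the authority.
Stage II.2 — burden on authority; standard: the balance of probabilities (weight is at least 54).
    (f): 75 − 23 = 52 < 54 [not met]
  The authority does not carry Stage II.2.
The analysis ends at Stage II.2; the applicant prevails on this issue.
— Issue III —
Stage III.1 — burden on applicant; standard: clear and convincing evidence (weight is at least 68).
    (g): 68 ≥ 68 [met]
  Stage III.1 is satisfied; the onus moves to the authority.
Stage III.2 — burden on authority; standard: the balance of probabilities (weight is at least 52).
    (h): 57 ≥ 52 [met]
    (i): 87 − 37 = 50 < 52 [not met]
  Not every element is met, so the authority fails to carry Stage III.2.
The analysis ends at Stage III.2; the applicant prevails on this issue.
Per-issue: Issue I → applicant; Issue II → applicant; Issue III → applicant. The applicant must prevail on every issue; overall, the applicant prevails.

applicant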